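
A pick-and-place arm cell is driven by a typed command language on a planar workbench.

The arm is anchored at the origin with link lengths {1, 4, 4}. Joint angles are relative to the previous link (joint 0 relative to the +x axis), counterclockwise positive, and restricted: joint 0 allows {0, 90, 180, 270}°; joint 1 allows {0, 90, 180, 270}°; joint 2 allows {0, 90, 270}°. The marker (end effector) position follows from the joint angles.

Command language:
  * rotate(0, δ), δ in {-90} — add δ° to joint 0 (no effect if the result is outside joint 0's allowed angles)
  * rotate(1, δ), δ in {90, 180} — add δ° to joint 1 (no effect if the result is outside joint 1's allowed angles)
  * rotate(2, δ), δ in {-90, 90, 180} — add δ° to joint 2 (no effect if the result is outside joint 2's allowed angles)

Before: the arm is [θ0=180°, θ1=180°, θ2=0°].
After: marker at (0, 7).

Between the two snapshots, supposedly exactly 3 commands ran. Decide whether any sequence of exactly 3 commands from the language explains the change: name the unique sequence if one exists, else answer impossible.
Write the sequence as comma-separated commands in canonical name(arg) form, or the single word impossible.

rotate(0, -90), rotate(0, -90), rotate(0, -90)

from: [θ0=180°, θ1=180°, θ2=0°]
1. rotate(0, -90) → [θ0=90°, θ1=180°, θ2=0°]
2. rotate(0, -90) → [θ0=0°, θ1=180°, θ2=0°]
3. rotate(0, -90) → [θ0=270°, θ1=180°, θ2=0°]
uniquely the one of 216 3-step routes that fits.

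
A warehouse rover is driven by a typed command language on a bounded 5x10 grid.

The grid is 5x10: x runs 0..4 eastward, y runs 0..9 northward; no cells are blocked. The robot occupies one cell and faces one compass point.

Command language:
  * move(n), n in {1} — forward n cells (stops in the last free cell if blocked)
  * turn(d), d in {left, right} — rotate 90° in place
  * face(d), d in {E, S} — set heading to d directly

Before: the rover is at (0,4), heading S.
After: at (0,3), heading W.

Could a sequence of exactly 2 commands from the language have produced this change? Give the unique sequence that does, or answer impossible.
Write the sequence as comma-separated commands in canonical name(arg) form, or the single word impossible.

move(1), turn(right)

key: cell and facing (now W) both changed — the 2 commands mix motion and turning
t0: at (0,4), heading S
t=1 move(1) ⇒ at (0,3), heading S
t=2 turn(right) ⇒ at (0,3), heading W
all 25 alternatives checked — unique.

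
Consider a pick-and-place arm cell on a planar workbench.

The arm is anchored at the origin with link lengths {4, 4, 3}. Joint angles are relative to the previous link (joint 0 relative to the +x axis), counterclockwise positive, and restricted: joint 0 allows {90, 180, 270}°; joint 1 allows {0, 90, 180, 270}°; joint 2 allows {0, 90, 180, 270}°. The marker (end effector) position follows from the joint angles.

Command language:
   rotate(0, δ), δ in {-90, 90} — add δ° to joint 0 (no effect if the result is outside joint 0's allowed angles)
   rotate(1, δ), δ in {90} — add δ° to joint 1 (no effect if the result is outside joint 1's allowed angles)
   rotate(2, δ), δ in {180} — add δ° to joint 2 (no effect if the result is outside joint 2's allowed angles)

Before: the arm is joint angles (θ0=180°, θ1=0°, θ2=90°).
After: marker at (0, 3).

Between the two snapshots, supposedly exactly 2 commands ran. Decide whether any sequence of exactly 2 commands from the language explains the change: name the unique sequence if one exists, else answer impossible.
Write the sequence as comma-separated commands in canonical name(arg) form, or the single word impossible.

rotate(1, 90), rotate(1, 90)

start: joint angles (θ0=180°, θ1=0°, θ2=90°)
t=1 rotate(1, 90) ⇒ joint angles (θ0=180°, θ1=90°, θ2=90°)
t=2 rotate(1, 90) ⇒ joint angles (θ0=180°, θ1=180°, θ2=90°)
no rival 2-sequence matches.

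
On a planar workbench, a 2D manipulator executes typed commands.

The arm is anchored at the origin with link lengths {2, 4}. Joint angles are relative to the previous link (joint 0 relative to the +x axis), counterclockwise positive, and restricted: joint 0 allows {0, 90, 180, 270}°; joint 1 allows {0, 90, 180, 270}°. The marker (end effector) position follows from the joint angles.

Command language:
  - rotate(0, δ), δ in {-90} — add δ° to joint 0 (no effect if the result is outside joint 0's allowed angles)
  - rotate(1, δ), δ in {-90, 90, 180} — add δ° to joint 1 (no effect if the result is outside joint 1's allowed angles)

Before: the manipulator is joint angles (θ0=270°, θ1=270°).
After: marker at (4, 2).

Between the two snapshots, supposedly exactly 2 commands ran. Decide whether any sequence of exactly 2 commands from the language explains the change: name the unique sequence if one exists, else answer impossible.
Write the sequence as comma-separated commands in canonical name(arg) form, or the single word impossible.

rotate(0, -90), rotate(0, -90)

t0: joint angles (θ0=270°, θ1=270°)
[1] after rotate(0, -90): joint angles (θ0=180°, θ1=270°)
[2] after rotate(0, -90): joint angles (θ0=90°, θ1=270°)
no rival 2-sequence matches.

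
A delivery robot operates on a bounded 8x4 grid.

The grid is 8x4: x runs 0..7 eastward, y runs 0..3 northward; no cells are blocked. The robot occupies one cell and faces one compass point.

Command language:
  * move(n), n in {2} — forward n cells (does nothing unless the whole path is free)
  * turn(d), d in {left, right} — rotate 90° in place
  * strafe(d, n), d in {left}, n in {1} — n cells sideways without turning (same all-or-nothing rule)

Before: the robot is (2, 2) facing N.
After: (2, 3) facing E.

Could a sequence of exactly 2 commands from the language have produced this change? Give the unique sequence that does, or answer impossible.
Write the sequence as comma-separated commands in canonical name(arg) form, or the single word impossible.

turn(right), strafe(left, 1)

key: order matters: swapping turn(right) and strafe(left, 1) lands elsewhere
from: (2, 2) facing N
step 1 (turn(right)): (2, 2) facing E
step 2 (strafe(left, 1)): (2, 3) facing E
no rival 2-sequence matches.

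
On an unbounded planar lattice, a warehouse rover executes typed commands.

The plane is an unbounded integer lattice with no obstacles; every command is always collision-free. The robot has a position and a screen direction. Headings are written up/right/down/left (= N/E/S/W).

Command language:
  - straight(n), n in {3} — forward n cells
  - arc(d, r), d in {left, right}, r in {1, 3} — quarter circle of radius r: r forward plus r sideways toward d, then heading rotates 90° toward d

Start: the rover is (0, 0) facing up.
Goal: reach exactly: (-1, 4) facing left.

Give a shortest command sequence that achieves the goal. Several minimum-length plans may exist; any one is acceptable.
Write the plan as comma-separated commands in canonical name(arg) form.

start: (0, 0) facing up
t=1 straight(3) ⇒ (0, 3) facing up
t=2 arc(left, 1) ⇒ (-1, 4) facing left
shorter routes all fall short; 2 is best.

straight(3), arc(left, 1)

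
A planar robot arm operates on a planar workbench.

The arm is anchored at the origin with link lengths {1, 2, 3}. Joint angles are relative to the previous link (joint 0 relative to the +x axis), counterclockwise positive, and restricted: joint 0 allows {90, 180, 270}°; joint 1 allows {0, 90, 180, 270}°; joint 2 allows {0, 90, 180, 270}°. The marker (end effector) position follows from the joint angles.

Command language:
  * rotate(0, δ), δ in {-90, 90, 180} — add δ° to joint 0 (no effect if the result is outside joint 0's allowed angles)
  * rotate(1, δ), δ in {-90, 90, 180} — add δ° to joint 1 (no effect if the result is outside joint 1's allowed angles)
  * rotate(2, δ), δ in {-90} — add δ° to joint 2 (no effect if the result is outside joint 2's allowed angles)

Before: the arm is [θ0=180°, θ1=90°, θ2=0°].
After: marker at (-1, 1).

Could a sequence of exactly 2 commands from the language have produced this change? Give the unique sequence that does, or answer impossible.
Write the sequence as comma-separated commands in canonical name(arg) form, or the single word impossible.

rotate(2, -90), rotate(2, -90)

t0: [θ0=180°, θ1=90°, θ2=0°]
t=1 rotate(2, -90) ⇒ [θ0=180°, θ1=90°, θ2=270°]
t=2 rotate(2, -90) ⇒ [θ0=180°, θ1=90°, θ2=180°]
no other 2-command option fits: unique.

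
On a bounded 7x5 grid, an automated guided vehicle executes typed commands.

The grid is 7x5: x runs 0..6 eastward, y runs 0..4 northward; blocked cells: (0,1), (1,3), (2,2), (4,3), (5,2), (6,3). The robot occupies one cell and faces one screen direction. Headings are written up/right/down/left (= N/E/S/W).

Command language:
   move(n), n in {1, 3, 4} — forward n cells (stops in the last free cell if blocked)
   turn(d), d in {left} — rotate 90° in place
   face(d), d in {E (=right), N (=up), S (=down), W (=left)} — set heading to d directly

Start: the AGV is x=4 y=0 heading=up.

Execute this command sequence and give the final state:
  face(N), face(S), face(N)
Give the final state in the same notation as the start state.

x=4 y=0 heading=up

from: x=4 y=0 heading=up
[1] after face(N): x=4 y=0 heading=up
[2] after face(S): x=4 y=0 heading=down
[3] after face(N): x=4 y=0 heading=up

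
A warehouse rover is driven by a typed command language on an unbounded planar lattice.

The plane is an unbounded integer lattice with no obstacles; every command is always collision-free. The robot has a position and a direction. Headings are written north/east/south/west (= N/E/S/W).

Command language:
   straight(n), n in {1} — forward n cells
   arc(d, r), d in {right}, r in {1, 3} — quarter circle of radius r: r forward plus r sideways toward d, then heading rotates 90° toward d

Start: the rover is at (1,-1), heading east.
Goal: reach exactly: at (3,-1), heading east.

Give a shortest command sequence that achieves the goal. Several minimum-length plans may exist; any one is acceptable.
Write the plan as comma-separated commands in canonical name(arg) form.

straight(1), straight(1)

begin: at (1,-1), heading east
t=1 straight(1) ⇒ at (2,-1), heading east
t=2 straight(1) ⇒ at (3,-1), heading east
no 1-step plan works, so 2 is optimal.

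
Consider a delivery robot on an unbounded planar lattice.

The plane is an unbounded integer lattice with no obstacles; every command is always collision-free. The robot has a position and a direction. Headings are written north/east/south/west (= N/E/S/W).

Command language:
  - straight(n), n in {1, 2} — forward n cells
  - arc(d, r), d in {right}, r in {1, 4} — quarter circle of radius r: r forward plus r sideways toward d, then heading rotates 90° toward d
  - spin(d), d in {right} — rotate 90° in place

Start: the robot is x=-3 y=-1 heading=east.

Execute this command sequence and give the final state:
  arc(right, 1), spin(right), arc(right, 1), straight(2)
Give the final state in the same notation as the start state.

x=-3 y=1 heading=north

start: x=-3 y=-1 heading=east
t=1 arc(right, 1) ⇒ x=-2 y=-2 heading=south
t=2 spin(right) ⇒ x=-2 y=-2 heading=west
t=3 arc(right, 1) ⇒ x=-3 y=-1 heading=north
t=4 straight(2) ⇒ x=-3 y=1 heading=north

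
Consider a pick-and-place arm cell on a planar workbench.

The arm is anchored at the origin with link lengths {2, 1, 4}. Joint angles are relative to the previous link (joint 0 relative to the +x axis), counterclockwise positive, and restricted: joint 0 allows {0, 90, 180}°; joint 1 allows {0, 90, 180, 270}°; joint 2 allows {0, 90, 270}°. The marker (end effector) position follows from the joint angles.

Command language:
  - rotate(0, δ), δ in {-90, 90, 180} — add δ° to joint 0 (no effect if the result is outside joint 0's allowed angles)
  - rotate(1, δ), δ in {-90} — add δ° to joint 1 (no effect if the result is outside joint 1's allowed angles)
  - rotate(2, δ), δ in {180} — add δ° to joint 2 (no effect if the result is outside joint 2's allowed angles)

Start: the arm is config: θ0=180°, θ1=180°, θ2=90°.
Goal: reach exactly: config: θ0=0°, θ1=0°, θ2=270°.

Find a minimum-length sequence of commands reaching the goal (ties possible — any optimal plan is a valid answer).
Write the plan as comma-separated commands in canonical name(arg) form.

rotate(0, 180), rotate(2, 180), rotate(1, -90), rotate(1, -90)

from: config: θ0=180°, θ1=180°, θ2=90°
t=1 rotate(0, 180) ⇒ config: θ0=0°, θ1=180°, θ2=90°
t=2 rotate(2, 180) ⇒ config: θ0=0°, θ1=180°, θ2=270°
t=3 rotate(1, -90) ⇒ config: θ0=0°, θ1=90°, θ2=270°
t=4 rotate(1, -90) ⇒ config: θ0=0°, θ1=0°, θ2=270°
minimal: 4 command(s), checked below 4.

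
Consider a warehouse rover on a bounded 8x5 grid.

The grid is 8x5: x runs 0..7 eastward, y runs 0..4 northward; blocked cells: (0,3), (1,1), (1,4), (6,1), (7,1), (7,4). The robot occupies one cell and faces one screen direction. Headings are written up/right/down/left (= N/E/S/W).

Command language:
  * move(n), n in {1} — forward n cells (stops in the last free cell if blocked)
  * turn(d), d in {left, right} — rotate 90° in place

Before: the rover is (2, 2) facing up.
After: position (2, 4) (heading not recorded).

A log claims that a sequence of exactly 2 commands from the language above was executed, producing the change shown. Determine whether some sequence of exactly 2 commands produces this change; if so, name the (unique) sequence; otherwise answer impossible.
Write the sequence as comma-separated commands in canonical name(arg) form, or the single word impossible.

begin: (2, 2) facing up
t=1 move(1) ⇒ (2, 3) facing up
t=2 move(1) ⇒ (2, 4) facing up
all 9 alternatives checked — unique.

move(1), move(1)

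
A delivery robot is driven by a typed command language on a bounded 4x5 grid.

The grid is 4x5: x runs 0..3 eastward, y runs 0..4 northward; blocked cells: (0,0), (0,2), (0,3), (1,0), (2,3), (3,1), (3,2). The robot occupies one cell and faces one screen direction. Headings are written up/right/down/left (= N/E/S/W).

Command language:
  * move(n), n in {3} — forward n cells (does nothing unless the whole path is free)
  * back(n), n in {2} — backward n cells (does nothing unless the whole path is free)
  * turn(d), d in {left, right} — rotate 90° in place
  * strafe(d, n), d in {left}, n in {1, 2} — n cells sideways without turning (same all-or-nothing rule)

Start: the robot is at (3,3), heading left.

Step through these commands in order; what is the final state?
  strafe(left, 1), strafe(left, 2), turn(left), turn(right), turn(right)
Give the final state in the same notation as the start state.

at (3,3), heading up

t0: at (3,3), heading left
t=1 strafe(left, 1) ⇒ at (3,3), heading left
t=2 strafe(left, 2) ⇒ at (3,3), heading left
t=3 turn(left) ⇒ at (3,3), heading down
t=4 turn(right) ⇒ at (3,3), heading left
t=5 turn(right) ⇒ at (3,3), heading up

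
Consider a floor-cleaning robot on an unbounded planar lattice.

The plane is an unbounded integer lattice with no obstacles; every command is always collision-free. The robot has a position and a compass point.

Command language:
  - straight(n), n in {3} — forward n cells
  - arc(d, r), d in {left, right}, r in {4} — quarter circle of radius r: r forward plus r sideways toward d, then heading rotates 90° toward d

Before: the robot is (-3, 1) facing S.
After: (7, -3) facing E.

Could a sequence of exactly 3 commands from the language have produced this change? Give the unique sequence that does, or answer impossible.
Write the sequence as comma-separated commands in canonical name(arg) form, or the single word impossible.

arc(left, 4), straight(3), straight(3)

key: cell and facing (now E) both changed — the 3 commands mix motion and turning
begin: (-3, 1) facing S
1. arc(left, 4) → (1, -3) facing E
2. straight(3) → (4, -3) facing E
3. straight(3) → (7, -3) facing E
no other 3-command option fits: unique.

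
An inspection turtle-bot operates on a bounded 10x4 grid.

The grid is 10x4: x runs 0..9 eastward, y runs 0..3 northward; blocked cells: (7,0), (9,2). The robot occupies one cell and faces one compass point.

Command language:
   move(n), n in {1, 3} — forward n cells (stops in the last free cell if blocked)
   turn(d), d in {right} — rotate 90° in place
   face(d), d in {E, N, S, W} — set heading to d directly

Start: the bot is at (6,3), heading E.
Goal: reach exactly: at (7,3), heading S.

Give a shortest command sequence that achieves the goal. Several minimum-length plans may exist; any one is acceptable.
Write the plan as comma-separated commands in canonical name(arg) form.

move(1), face(S)

start: at (6,3), heading E
step 1 (move(1)): at (7,3), heading E
step 2 (face(S)): at (7,3), heading S
no 1-step plan works, so 2 is optimal.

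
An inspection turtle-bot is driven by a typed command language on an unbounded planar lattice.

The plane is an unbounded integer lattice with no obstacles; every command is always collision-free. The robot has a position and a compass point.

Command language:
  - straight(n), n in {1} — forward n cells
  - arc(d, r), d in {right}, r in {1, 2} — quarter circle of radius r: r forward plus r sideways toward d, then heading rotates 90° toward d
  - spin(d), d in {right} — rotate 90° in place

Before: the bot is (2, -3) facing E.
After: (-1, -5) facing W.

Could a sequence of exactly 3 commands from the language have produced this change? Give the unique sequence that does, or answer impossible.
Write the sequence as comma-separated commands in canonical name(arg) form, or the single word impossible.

spin(right), arc(right, 2), straight(1)

key: cell and facing (now W) both changed — the 3 commands mix motion and turning
begin: (2, -3) facing E
t=1 spin(right) ⇒ (2, -3) facing S
t=2 arc(right, 2) ⇒ (0, -5) facing W
t=3 straight(1) ⇒ (-1, -5) facing W
no other 3-command option fits: unique.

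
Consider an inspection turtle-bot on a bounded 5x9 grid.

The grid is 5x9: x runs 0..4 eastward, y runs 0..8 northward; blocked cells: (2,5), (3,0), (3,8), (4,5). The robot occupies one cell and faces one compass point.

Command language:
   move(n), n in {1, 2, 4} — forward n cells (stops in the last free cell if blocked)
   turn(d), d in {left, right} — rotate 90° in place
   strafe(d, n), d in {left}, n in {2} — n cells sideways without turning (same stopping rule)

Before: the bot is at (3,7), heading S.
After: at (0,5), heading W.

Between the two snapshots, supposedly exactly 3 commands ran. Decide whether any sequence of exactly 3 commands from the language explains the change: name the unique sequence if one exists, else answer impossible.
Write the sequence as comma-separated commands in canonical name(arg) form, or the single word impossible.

key: move(4) runs into the grid edge before its full distance
begin: at (3,7), heading S
t=1 turn(right) ⇒ at (3,7), heading W
t=2 move(4) ⇒ at (0,7), heading W
t=3 strafe(left, 2) ⇒ at (0,5), heading W
no rival 3-sequence matches.

turn(right), move(4), strafe(left, 2)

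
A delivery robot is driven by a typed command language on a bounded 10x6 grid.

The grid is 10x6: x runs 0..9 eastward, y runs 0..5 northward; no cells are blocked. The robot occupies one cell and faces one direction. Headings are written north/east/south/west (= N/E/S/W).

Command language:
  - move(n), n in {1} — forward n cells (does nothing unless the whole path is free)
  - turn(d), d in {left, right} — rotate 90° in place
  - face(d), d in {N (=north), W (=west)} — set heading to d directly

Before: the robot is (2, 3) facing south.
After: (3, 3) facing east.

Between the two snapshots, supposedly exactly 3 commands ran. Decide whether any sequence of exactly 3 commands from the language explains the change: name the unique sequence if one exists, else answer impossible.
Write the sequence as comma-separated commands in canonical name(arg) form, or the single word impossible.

key: running move(1) before face(N) would end elsewhere — order is forced
begin: (2, 3) facing south
t=1 face(N) ⇒ (2, 3) facing north
t=2 turn(right) ⇒ (2, 3) facing east
t=3 move(1) ⇒ (3, 3) facing east
no other 3-command option fits: unique.

face(N), turn(right), move(1)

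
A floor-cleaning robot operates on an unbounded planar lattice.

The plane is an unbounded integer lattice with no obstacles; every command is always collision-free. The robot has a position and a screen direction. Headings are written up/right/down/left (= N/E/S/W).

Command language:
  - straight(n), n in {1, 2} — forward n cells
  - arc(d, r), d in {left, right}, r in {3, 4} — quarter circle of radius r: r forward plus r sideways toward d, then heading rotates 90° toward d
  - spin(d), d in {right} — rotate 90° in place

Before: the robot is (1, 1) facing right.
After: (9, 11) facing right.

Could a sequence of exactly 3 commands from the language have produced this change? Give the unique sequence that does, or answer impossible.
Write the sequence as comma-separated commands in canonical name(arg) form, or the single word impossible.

arc(left, 4), straight(2), arc(right, 4)

key: order matters: swapping arc(left, 4) and arc(right, 4) lands elsewhere
initial: (1, 1) facing right
t=1 arc(left, 4) ⇒ (5, 5) facing up
t=2 straight(2) ⇒ (5, 7) facing up
t=3 arc(right, 4) ⇒ (9, 11) facing right
no rival 3-sequence matches.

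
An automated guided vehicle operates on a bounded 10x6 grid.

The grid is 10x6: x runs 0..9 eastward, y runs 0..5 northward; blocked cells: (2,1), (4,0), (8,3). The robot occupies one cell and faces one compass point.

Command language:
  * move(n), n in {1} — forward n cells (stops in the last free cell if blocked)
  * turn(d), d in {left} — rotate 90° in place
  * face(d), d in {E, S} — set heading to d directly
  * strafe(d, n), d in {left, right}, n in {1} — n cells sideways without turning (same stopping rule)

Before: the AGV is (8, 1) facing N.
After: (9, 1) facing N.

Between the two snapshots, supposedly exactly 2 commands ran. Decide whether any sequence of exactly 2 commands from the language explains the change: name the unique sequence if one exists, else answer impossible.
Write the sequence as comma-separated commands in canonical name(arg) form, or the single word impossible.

key: still facing N at the end — nothing in the sequence rotates
t0: (8, 1) facing N
1. strafe(right, 1) → (9, 1) facing N
2. strafe(right, 1) → (9, 1) facing N
uniquely the one of 36 2-step routes that fits.

strafe(right, 1), strafe(right, 1)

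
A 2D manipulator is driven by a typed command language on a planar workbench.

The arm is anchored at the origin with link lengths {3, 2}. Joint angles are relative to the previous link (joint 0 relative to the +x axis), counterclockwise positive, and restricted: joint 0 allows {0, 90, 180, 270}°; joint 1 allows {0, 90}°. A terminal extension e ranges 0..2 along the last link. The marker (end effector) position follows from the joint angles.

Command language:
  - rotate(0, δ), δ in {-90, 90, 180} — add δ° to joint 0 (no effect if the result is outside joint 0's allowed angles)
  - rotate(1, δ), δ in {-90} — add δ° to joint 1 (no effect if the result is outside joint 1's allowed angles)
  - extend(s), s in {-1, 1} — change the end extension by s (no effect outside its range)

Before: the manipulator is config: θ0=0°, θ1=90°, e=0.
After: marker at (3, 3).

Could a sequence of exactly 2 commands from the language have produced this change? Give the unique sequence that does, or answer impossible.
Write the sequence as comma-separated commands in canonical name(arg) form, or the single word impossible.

key: running extend(1) before extend(-1) would end elsewhere — order is forced
begin: config: θ0=0°, θ1=90°, e=0
t=1 extend(-1) ⇒ config: θ0=0°, θ1=90°, e=0
t=2 extend(1) ⇒ config: θ0=0°, θ1=90°, e=1
no rival 2-sequence matches.

extend(-1), extend(1)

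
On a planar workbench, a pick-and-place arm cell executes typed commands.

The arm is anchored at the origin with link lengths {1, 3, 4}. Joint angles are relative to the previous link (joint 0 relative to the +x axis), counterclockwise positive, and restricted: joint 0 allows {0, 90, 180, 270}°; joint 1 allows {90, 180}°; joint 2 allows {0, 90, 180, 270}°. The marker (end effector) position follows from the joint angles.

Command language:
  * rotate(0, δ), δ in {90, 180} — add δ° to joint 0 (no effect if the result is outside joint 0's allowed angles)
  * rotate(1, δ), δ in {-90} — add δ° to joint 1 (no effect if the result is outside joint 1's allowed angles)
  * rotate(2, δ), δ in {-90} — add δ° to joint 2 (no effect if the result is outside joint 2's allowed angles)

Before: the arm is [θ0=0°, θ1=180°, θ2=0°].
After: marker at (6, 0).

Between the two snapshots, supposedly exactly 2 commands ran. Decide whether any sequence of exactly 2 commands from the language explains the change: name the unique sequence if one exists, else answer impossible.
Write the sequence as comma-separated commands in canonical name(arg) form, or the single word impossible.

initial: [θ0=0°, θ1=180°, θ2=0°]
step 1 (rotate(0, 90)): [θ0=90°, θ1=180°, θ2=0°]
step 2 (rotate(0, 90)): [θ0=180°, θ1=180°, θ2=0°]
uniquely the one of 16 2-step routes that fits.

rotate(0, 90), rotate(0, 90)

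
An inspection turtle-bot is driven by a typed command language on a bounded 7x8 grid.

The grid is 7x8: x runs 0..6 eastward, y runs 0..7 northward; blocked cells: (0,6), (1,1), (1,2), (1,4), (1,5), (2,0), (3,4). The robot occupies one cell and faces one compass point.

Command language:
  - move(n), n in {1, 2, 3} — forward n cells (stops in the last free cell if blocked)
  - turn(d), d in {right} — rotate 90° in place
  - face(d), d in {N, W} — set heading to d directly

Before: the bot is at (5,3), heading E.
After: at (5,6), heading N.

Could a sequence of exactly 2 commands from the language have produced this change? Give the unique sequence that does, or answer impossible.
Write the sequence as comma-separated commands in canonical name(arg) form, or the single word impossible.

key: order matters: swapping face(N) and move(3) lands elsewhere
initial: at (5,3), heading E
t=1 face(N) ⇒ at (5,3), heading N
t=2 move(3) ⇒ at (5,6), heading N
no rival 2-sequence matches.

face(N), move(3)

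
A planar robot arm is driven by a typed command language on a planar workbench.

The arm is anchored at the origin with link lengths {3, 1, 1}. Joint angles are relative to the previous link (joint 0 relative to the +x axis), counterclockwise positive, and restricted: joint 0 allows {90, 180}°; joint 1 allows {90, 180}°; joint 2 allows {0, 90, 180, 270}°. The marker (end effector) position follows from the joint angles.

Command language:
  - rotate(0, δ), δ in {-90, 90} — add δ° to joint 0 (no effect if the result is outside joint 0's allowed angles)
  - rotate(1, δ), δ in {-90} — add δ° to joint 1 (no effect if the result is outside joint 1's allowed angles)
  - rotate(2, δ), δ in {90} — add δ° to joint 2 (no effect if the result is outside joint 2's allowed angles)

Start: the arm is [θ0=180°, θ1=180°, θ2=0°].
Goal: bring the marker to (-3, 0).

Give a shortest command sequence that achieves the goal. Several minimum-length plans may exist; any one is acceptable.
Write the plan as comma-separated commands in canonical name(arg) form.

rotate(2, 90), rotate(2, 90)

from: [θ0=180°, θ1=180°, θ2=0°]
t=1 rotate(2, 90) ⇒ [θ0=180°, θ1=180°, θ2=90°]
t=2 rotate(2, 90) ⇒ [θ0=180°, θ1=180°, θ2=180°]
minimal: 2 command(s), checked below 2.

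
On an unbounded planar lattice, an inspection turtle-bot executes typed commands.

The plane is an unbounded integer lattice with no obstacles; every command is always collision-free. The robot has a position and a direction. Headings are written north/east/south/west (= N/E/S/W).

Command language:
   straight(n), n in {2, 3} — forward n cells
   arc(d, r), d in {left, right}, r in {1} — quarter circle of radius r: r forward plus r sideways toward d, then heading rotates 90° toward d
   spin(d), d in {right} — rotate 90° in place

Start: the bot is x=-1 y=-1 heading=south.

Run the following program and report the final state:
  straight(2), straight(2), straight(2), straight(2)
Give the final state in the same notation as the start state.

x=-1 y=-9 heading=south

begin: x=-1 y=-1 heading=south
step 1 (straight(2)): x=-1 y=-3 heading=south
step 2 (straight(2)): x=-1 y=-5 heading=south
step 3 (straight(2)): x=-1 y=-7 heading=south
step 4 (straight(2)): x=-1 y=-9 heading=south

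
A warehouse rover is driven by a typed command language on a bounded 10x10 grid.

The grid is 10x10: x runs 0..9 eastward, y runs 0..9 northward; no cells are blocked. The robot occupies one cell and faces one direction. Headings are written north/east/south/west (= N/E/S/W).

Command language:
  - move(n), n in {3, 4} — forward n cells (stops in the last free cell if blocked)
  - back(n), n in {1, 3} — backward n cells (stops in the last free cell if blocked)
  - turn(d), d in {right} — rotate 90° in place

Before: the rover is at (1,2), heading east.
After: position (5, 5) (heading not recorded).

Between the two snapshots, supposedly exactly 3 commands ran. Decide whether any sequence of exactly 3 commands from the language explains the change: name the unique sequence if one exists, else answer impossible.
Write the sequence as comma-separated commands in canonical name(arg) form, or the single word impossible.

move(4), turn(right), back(3)

key: running back(3) before move(4) would end elsewhere — order is forced
initial: at (1,2), heading east
t=1 move(4) ⇒ at (5,2), heading east
t=2 turn(right) ⇒ at (5,2), heading south
t=3 back(3) ⇒ at (5,5), heading south
all 125 alternatives checked — unique.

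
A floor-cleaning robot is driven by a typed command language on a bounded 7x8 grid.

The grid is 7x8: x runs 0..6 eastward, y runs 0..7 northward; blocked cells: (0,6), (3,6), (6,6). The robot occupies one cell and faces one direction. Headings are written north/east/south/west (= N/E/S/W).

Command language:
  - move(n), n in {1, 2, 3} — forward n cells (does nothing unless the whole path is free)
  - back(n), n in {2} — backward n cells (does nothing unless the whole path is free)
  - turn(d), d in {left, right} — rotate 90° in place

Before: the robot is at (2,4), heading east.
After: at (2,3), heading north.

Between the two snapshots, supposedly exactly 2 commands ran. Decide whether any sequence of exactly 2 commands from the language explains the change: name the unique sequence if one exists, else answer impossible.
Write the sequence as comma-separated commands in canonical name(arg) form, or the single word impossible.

no 2-step route produces this change.

impossible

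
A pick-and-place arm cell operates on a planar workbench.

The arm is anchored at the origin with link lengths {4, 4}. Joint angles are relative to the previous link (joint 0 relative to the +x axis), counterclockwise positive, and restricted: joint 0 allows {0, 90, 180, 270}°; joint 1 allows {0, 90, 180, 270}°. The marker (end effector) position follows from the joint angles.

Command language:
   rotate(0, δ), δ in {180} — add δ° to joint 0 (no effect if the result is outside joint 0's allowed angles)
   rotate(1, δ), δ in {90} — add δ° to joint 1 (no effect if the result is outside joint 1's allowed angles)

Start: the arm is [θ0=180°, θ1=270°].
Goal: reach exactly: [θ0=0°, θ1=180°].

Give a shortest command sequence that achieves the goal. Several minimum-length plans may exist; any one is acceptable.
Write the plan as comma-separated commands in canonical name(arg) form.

begin: [θ0=180°, θ1=270°]
[1] after rotate(0, 180): [θ0=0°, θ1=270°]
[2] after rotate(1, 90): [θ0=0°, θ1=0°]
[3] after rotate(1, 90): [θ0=0°, θ1=90°]
[4] after rotate(1, 90): [θ0=0°, θ1=180°]
shorter routes all fall short; 4 is best.

rotate(0, 180), rotate(1, 90), rotate(1, 90), rotate(1, 90)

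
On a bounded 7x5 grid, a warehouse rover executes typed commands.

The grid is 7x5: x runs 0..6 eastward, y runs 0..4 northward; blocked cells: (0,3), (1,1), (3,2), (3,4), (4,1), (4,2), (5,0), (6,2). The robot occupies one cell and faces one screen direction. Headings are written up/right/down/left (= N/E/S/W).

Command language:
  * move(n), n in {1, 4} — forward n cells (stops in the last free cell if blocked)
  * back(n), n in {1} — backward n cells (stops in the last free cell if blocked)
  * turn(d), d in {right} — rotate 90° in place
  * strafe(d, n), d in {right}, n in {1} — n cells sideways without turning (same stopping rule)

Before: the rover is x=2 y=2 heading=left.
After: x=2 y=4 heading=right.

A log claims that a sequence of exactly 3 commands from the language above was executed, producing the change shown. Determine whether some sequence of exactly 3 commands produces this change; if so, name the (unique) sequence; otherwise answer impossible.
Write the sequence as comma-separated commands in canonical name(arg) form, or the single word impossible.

key: position moved to (2,4) AND the heading swung to E — translation plus rotation needed
t0: x=2 y=2 heading=left
t=1 turn(right) ⇒ x=2 y=2 heading=up
t=2 move(4) ⇒ x=2 y=4 heading=up
t=3 turn(right) ⇒ x=2 y=4 heading=right
uniquely the one of 125 3-step routes that fits.

turn(right), move(4), turn(right)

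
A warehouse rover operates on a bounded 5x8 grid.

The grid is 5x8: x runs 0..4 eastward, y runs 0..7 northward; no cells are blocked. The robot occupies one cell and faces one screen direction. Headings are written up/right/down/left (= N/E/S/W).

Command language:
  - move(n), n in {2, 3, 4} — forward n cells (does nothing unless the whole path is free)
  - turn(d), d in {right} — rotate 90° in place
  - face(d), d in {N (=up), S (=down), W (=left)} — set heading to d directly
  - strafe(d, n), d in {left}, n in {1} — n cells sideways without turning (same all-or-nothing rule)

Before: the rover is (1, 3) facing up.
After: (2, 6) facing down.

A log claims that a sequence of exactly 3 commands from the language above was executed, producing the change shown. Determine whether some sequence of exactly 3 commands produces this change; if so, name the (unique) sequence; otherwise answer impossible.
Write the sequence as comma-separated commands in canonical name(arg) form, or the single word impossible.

move(3), face(S), strafe(left, 1)

key: running strafe(left, 1) before move(3) would end elsewhere — order is forced
begin: (1, 3) facing up
1. move(3) → (1, 6) facing up
2. face(S) → (1, 6) facing down
3. strafe(left, 1) → (2, 6) facing down
no rival 3-sequence matches.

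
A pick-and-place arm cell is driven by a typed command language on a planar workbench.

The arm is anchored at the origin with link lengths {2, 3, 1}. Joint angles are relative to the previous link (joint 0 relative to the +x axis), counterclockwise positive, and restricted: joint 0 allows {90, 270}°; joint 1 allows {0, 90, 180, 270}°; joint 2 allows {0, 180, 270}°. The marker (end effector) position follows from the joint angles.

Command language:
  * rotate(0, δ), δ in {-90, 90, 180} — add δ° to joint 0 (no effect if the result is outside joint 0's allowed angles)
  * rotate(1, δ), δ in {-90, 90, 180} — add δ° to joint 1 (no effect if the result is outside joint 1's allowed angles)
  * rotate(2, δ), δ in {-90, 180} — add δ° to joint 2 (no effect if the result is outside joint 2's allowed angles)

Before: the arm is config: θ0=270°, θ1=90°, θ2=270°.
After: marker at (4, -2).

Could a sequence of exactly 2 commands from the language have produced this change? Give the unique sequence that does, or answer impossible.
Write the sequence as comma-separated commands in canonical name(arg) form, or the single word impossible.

key: running rotate(2, 180) before rotate(2, -90) would end elsewhere — order is forced
begin: config: θ0=270°, θ1=90°, θ2=270°
step 1 (rotate(2, -90)): config: θ0=270°, θ1=90°, θ2=180°
step 2 (rotate(2, 180)): config: θ0=270°, θ1=90°, θ2=0°
no other 2-command option fits: unique.

rotate(2, -90), rotate(2, 180)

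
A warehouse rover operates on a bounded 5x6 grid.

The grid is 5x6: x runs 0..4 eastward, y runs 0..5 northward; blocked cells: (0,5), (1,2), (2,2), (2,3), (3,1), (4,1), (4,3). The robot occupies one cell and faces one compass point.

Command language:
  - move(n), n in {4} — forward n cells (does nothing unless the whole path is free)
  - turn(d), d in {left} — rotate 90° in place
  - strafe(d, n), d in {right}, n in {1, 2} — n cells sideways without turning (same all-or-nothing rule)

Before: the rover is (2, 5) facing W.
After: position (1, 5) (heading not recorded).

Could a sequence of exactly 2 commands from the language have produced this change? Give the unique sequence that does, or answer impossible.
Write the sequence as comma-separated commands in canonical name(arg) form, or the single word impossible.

turn(left), strafe(right, 1)

key: running strafe(right, 1) before turn(left) would end elsewhere — order is forced
start: (2, 5) facing W
t=1 turn(left) ⇒ (2, 5) facing S
t=2 strafe(right, 1) ⇒ (1, 5) facing S
uniquely the one of 16 2-step routes that fits.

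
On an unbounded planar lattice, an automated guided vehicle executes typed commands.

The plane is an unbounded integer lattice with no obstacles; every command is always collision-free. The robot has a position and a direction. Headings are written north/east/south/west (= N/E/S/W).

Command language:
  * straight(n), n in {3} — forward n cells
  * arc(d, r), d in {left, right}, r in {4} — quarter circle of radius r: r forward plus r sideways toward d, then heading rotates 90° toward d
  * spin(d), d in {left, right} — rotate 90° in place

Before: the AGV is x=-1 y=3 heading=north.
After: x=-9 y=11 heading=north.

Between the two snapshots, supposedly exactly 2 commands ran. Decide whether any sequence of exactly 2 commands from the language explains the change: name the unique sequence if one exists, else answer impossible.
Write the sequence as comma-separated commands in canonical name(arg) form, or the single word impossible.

key: order matters: swapping arc(left, 4) and arc(right, 4) lands elsewhere
t0: x=-1 y=3 heading=north
t=1 arc(left, 4) ⇒ x=-5 y=7 heading=west
t=2 arc(right, 4) ⇒ x=-9 y=11 heading=north
no other 2-command option fits: unique.

arc(left, 4), arc(right, 4)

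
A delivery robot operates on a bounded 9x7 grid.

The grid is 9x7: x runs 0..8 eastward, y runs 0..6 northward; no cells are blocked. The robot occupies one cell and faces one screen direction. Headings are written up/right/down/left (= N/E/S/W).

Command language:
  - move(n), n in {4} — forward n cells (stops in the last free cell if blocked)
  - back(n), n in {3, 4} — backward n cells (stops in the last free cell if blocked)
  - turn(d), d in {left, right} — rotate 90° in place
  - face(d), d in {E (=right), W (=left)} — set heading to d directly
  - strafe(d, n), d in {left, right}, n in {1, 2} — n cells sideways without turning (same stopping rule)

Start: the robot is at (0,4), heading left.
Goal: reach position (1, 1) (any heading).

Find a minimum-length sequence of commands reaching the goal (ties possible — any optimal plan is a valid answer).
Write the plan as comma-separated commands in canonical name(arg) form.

t0: at (0,4), heading left
1. turn(right) → at (0,4), heading up
2. back(3) → at (0,1), heading up
3. strafe(right, 1) → at (1,1), heading up
nothing shorter than 3 reaches the goal.

turn(right), back(3), strafe(right, 1)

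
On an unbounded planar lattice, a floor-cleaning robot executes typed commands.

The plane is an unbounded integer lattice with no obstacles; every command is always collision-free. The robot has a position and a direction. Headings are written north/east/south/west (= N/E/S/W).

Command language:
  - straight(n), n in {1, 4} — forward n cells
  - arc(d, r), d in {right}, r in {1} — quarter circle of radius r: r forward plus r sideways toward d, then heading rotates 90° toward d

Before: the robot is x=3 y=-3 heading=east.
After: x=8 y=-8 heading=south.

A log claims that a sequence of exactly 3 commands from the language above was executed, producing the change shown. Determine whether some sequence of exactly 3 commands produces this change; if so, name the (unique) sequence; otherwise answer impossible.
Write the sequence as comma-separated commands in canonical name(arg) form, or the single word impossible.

straight(4), arc(right, 1), straight(4)

key: position moved to (8,-8) AND the heading swung to S — translation plus rotation needed
from: x=3 y=-3 heading=east
t=1 straight(4) ⇒ x=7 y=-3 heading=east
t=2 arc(right, 1) ⇒ x=8 y=-4 heading=south
t=3 straight(4) ⇒ x=8 y=-8 heading=south
uniquely the one of 27 3-step routes that fits.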